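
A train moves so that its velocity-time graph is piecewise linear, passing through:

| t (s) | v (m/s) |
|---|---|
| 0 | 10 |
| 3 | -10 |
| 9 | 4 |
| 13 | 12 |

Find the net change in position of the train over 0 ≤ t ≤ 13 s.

Net displacement equals the area under the velocity-time graph (areas below the axis count negative).
0–3 s: ½(10 + -10)(3) = 0 m
3–9 s: ½(-10 + 4)(6) = -18 m
9–13 s: ½(4 + 12)(4) = 32 m
Net displacement = 14 m

14 m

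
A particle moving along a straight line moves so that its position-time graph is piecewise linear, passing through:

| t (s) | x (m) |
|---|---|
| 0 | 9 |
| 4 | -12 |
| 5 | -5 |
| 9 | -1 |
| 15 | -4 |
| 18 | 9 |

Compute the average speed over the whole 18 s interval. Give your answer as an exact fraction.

8/3 m/s

Average speed = (total path length)/(elapsed time); on a piecewise-linear x-t graph the path length is Σ|Δx|.
0–4 s: |Δx| = |-12 − 9| = 21 m
4–5 s: |Δx| = |-5 − -12| = 7 m
5–9 s: |Δx| = |-1 − -5| = 4 m
9–15 s: |Δx| = |-4 − -1| = 3 m
15–18 s: |Δx| = |9 − -4| = 13 m
Total path = 48 m; average speed = 48/18 = 8/3 m/s.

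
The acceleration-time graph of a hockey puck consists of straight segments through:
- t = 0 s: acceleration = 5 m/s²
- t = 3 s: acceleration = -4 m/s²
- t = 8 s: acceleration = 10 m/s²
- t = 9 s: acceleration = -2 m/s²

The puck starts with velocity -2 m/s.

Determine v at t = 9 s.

Δv equals the area under the a-t graph; then v = v₀ + Δv.
0–3 s: ½(5 + -4)(3) = 1.5 m/s
3–8 s: ½(-4 + 10)(5) = 15 m/s
8–9 s: ½(10 + -2)(1) = 4 m/s
Δv = 20.5 m/s, so v(9) = -2 + (20.5) = 18.5 m/s.

18.5 m/s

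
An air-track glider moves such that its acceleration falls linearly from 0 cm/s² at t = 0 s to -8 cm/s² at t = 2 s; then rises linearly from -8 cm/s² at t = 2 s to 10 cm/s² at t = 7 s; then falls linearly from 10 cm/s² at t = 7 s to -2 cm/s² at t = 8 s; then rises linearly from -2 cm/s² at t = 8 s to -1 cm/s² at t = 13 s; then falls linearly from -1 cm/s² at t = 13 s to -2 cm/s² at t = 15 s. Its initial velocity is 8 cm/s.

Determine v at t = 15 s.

-1.5 cm/s

Δv equals the area under the a-t graph; then v = v₀ + Δv.
0–2 s: ½(0 + -8)(2) = -8 cm/s
2–7 s: ½(-8 + 10)(5) = 5 cm/s
7–8 s: ½(10 + -2)(1) = 4 cm/s
8–13 s: ½(-2 + -1)(5) = -7.5 cm/s
13–15 s: ½(-1 + -2)(2) = -3 cm/s
Δv = -9.5 cm/s, so v(15) = 8 + (-9.5) = -1.5 cm/s.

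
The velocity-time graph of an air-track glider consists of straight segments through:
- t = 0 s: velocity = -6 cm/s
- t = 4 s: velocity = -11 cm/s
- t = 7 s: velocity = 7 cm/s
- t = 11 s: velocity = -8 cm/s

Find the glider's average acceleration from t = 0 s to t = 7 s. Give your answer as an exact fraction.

Average acceleration = Δv/Δt = (7 − -6)/(7 − 0) = 13/7 cm/s².

13/7 cm/s²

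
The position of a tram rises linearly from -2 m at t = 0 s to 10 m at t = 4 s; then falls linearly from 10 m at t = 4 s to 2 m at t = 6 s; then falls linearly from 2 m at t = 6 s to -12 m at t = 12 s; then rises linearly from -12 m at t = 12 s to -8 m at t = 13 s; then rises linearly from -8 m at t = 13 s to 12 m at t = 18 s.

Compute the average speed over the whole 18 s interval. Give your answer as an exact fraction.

Average speed = (total path length)/(elapsed time); on a piecewise-linear x-t graph the path length is Σ|Δx|.
0–4 s: |Δx| = |10 − -2| = 12 m
4–6 s: |Δx| = |2 − 10| = 8 m
6–12 s: |Δx| = |-12 − 2| = 14 m
12–13 s: |Δx| = |-8 − -12| = 4 m
13–18 s: |Δx| = |12 − -8| = 20 m
Total path = 58 m; average speed = 58/18 = 29/9 m/s.

29/9 m/s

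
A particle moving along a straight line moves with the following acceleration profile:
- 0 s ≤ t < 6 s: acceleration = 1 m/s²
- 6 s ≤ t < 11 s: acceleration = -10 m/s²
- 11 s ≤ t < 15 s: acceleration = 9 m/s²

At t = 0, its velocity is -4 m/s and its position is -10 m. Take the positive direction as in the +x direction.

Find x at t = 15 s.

-251 m

On each constant-a segment, Δv = aΔt and Δx = v₀Δt + ½aΔt²; chain segment to segment.
0–6 s: v starts -4 m/s; Δx = -4·6 + ½·1·6² = -6 m; v ends 2 m/s.
6–11 s: v starts 2 m/s; Δx = 2·5 + ½·-10·5² = -115 m; v ends -48 m/s.
11–15 s: v starts -48 m/s; Δx = -48·4 + ½·9·4² = -120 m; v ends -12 m/s.
x(15) = -10 + Σ Δx = -251 m.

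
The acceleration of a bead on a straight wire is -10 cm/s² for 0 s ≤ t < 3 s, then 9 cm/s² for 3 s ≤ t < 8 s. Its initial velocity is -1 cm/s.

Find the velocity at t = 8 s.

14 cm/s

Δv equals the area under the a-t graph; then v = v₀ + Δv.
0–3 s: -10 × 3 = -30 cm/s
3–8 s: 9 × 5 = 45 cm/s
Δv = 15 cm/s, so v(8) = -1 + (15) = 14 cm/s.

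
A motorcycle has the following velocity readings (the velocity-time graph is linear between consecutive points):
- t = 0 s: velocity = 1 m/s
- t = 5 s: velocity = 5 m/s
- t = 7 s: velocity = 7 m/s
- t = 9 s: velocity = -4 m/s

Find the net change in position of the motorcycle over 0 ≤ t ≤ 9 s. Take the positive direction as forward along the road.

30 m

Net displacement equals the area under the velocity-time graph (areas below the axis count negative).
0–5 s: ½(1 + 5)(5) = 15 m
5–7 s: ½(5 + 7)(2) = 12 m
7–9 s: ½(7 + -4)(2) = 3 m
Net displacement = 30 m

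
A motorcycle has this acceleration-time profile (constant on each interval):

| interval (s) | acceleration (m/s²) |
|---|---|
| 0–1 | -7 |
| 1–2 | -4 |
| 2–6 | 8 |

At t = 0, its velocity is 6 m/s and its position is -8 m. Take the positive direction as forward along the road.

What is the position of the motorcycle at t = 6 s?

On each constant-a segment, Δv = aΔt and Δx = v₀Δt + ½aΔt²; chain segment to segment.
0–1 s: v starts 6 m/s; Δx = 6·1 + ½·-7·1² = 2.5 m; v ends -1 m/s.
1–2 s: v starts -1 m/s; Δx = -1·1 + ½·-4·1² = -3 m; v ends -5 m/s.
2–6 s: v starts -5 m/s; Δx = -5·4 + ½·8·4² = 44 m; v ends 27 m/s.
x(6) = -8 + Σ Δx = 35.5 m.

35.5 m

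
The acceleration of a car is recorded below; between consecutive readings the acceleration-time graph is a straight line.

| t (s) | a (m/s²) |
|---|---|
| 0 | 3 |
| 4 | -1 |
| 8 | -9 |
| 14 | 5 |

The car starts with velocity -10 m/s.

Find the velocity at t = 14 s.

Δv equals the area under the a-t graph; then v = v₀ + Δv.
0–4 s: ½(3 + -1)(4) = 4 m/s
4–8 s: ½(-1 + -9)(4) = -20 m/s
8–14 s: ½(-9 + 5)(6) = -12 m/s
Δv = -28 m/s, so v(14) = -10 + (-28) = -38 m/s.

-38 m/s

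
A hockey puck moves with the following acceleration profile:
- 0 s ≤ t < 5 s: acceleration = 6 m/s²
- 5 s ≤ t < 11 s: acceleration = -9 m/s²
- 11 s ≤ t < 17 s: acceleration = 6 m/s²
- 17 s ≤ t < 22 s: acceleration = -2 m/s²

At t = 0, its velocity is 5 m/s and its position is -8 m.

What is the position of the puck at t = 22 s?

194 m

On each constant-a segment, Δv = aΔt and Δx = v₀Δt + ½aΔt²; chain segment to segment.
0–5 s: v starts 5 m/s; Δx = 5·5 + ½·6·5² = 100 m; v ends 35 m/s.
5–11 s: v starts 35 m/s; Δx = 35·6 + ½·-9·6² = 48 m; v ends -19 m/s.
11–17 s: v starts -19 m/s; Δx = -19·6 + ½·6·6² = -6 m; v ends 17 m/s.
17–22 s: v starts 17 m/s; Δx = 17·5 + ½·-2·5² = 60 m; v ends 7 m/s.
x(22) = -8 + Σ Δx = 194 m.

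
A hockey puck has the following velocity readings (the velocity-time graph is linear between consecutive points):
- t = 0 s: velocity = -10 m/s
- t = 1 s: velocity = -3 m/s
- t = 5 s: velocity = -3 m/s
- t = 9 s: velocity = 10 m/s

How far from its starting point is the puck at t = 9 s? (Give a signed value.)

-4.5 m

Displacement is the signed area under the v-t curve.
0–1 s: ½(-10 + -3)(1) = -6.5 m
1–5 s: -3 × 4 = -12 m
5–9 s: ½(-3 + 10)(4) = 14 m
Net displacement = -4.5 m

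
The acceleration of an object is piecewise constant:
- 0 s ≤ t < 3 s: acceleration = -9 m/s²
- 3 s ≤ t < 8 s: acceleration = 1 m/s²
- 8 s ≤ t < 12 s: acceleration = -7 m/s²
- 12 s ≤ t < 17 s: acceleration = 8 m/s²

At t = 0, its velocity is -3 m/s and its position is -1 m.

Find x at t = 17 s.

-509 m

On each constant-a segment, Δv = aΔt and Δx = v₀Δt + ½aΔt²; chain segment to segment.
0–3 s: v starts -3 m/s; Δx = -3·3 + ½·-9·3² = -49.5 m; v ends -30 m/s.
3–8 s: v starts -30 m/s; Δx = -30·5 + ½·1·5² = -137.5 m; v ends -25 m/s.
8–12 s: v starts -25 m/s; Δx = -25·4 + ½·-7·4² = -156 m; v ends -53 m/s.
12–17 s: v starts -53 m/s; Δx = -53·5 + ½·8·5² = -165 m; v ends -13 m/s.
x(17) = -1 + Σ Δx = -509 m.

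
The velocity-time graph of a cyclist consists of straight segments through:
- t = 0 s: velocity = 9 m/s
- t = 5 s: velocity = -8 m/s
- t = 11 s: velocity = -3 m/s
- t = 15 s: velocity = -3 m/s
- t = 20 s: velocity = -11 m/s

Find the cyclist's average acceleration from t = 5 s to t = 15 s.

0.5 m/s²

Average acceleration = Δv/Δt = (-3 − -8)/(15 − 5) = 0.5 m/s².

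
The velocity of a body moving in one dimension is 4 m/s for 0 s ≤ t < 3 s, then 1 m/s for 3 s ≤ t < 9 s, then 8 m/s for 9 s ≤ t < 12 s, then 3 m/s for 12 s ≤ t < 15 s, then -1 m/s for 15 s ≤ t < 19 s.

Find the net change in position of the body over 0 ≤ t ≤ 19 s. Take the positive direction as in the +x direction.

Displacement is the signed area under the v-t curve.
0–3 s: 4 × 3 = 12 m
3–9 s: 1 × 6 = 6 m
9–12 s: 8 × 3 = 24 m
12–15 s: 3 × 3 = 9 m
15–19 s: -1 × 4 = -4 m
Net displacement = 47 m

47 m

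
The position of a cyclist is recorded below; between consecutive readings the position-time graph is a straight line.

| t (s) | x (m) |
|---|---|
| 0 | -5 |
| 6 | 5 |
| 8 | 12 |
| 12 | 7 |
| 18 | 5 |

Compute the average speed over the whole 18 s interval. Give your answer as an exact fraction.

Average speed = (total path length)/(elapsed time); on a piecewise-linear x-t graph the path length is Σ|Δx|.
0–6 s: |Δx| = |5 − -5| = 10 m
6–8 s: |Δx| = |12 − 5| = 7 m
8–12 s: |Δx| = |7 − 12| = 5 m
12–18 s: |Δx| = |5 − 7| = 2 m
Total path = 24 m; average speed = 24/18 = 4/3 m/s.

4/3 m/s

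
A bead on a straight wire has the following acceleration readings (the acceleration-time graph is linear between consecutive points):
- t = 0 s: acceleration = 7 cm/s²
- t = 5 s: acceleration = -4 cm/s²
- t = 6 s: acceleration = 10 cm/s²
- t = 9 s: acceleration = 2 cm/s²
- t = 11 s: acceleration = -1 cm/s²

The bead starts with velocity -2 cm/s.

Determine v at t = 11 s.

Δv equals the area under the a-t graph; then v = v₀ + Δv.
0–5 s: ½(7 + -4)(5) = 7.5 cm/s
5–6 s: ½(-4 + 10)(1) = 3 cm/s
6–9 s: ½(10 + 2)(3) = 18 cm/s
9–11 s: ½(2 + -1)(2) = 1 cm/s
Δv = 29.5 cm/s, so v(11) = -2 + (29.5) = 27.5 cm/s.

27.5 cm/s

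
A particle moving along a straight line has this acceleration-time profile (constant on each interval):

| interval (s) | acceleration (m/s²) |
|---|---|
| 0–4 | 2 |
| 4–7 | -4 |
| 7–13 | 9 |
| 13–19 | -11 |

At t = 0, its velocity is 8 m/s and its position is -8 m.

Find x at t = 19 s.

On each constant-a segment, Δv = aΔt and Δx = v₀Δt + ½aΔt²; chain segment to segment.
0–4 s: v starts 8 m/s; Δx = 8·4 + ½·2·4² = 48 m; v ends 16 m/s.
4–7 s: v starts 16 m/s; Δx = 16·3 + ½·-4·3² = 30 m; v ends 4 m/s.
7–13 s: v starts 4 m/s; Δx = 4·6 + ½·9·6² = 186 m; v ends 58 m/s.
13–19 s: v starts 58 m/s; Δx = 58·6 + ½·-11·6² = 150 m; v ends -8 m/s.
x(19) = -8 + Σ Δx = 406 m.

406 m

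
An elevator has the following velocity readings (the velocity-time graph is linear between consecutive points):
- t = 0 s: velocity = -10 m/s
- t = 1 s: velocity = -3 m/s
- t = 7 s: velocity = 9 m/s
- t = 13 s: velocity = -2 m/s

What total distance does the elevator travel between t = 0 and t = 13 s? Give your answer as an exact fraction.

Total distance travelled is ∫|v| dt — sum the magnitudes of each area piece.
0–1 s: |½(-10 + -3)(1)| = 6.5 m
1–7 s: v = 0 at t = 2.5 s; triangle areas 2.25 + 20.25 = 22.5 m
7–13 s: v = 0 at t = 131/11 s; triangle areas 243/11 + 12/11 = 255/11 m
Total distance = 574/11 m

574/11 m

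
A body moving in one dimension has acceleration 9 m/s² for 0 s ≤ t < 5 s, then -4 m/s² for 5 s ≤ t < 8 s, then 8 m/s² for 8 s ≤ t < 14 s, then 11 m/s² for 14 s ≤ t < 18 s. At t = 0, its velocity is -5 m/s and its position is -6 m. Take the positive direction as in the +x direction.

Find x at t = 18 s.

On each constant-a segment, Δv = aΔt and Δx = v₀Δt + ½aΔt²; chain segment to segment.
0–5 s: v starts -5 m/s; Δx = -5·5 + ½·9·5² = 87.5 m; v ends 40 m/s.
5–8 s: v starts 40 m/s; Δx = 40·3 + ½·-4·3² = 102 m; v ends 28 m/s.
8–14 s: v starts 28 m/s; Δx = 28·6 + ½·8·6² = 312 m; v ends 76 m/s.
14–18 s: v starts 76 m/s; Δx = 76·4 + ½·11·4² = 392 m; v ends 120 m/s.
x(18) = -6 + Σ Δx = 887.5 m.

887.5 m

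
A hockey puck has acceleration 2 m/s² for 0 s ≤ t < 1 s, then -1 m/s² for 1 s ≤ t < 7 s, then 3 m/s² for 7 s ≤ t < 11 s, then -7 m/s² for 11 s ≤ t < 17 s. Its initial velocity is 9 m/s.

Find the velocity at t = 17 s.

-25 m/s

Δv equals the area under the a-t graph; then v = v₀ + Δv.
0–1 s: 2 × 1 = 2 m/s
1–7 s: -1 × 6 = -6 m/s
7–11 s: 3 × 4 = 12 m/s
11–17 s: -7 × 6 = -42 m/s
Δv = -34 m/s, so v(17) = 9 + (-34) = -25 m/s.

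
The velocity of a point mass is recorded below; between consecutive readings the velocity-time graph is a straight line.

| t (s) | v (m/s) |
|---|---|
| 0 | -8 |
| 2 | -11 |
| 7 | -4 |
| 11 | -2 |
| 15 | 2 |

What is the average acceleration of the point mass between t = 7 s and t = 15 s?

0.75 m/s²

Average acceleration = Δv/Δt = (2 − -4)/(15 − 7) = 0.75 m/s².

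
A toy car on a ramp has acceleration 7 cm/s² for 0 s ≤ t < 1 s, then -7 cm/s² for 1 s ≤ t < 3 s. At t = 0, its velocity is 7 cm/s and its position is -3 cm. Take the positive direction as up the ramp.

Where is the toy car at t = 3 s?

On each constant-a segment, Δv = aΔt and Δx = v₀Δt + ½aΔt²; chain segment to segment.
0–1 s: v starts 7 cm/s; Δx = 7·1 + ½·7·1² = 10.5 cm; v ends 14 cm/s.
1–3 s: v starts 14 cm/s; Δx = 14·2 + ½·-7·2² = 14 cm; v ends 0 cm/s.
x(3) = -3 + Σ Δx = 21.5 cm.

21.5 cm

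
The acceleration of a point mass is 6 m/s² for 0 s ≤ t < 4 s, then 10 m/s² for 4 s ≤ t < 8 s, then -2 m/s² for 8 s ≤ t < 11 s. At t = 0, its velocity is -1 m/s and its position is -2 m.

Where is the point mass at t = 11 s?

On each constant-a segment, Δv = aΔt and Δx = v₀Δt + ½aΔt²; chain segment to segment.
0–4 s: v starts -1 m/s; Δx = -1·4 + ½·6·4² = 44 m; v ends 23 m/s.
4–8 s: v starts 23 m/s; Δx = 23·4 + ½·10·4² = 172 m; v ends 63 m/s.
8–11 s: v starts 63 m/s; Δx = 63·3 + ½·-2·3² = 180 m; v ends 57 m/s.
x(11) = -2 + Σ Δx = 394 m.

394 m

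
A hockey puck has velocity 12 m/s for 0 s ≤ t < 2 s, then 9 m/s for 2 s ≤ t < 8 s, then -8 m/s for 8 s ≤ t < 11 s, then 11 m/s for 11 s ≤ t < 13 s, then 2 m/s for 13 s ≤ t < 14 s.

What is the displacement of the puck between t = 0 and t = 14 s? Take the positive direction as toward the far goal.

Net displacement equals the area under the velocity-time graph (areas below the axis count negative).
0–2 s: 12 × 2 = 24 m
2–8 s: 9 × 6 = 54 m
8–11 s: -8 × 3 = -24 m
11–13 s: 11 × 2 = 22 m
13–14 s: 2 × 1 = 2 m
Net displacement = 78 m

78 m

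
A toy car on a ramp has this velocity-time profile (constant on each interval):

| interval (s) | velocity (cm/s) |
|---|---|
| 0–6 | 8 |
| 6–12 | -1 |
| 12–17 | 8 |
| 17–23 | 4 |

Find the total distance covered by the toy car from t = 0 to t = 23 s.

Total distance travelled is ∫|v| dt — sum the magnitudes of each area piece.
0–6 s: |8| × 6 = 48 cm
6–12 s: |-1| × 6 = 6 cm
12–17 s: |8| × 5 = 40 cm
17–23 s: |4| × 6 = 24 cm
Total distance = 118 cm

118 cm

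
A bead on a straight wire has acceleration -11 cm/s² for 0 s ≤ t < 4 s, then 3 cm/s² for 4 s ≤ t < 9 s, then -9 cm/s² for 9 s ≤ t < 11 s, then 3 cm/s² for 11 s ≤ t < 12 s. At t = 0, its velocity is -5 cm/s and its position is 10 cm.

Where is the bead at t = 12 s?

-442 cm

On each constant-a segment, Δv = aΔt and Δx = v₀Δt + ½aΔt²; chain segment to segment.
0–4 s: v starts -5 cm/s; Δx = -5·4 + ½·-11·4² = -108 cm; v ends -49 cm/s.
4–9 s: v starts -49 cm/s; Δx = -49·5 + ½·3·5² = -207.5 cm; v ends -34 cm/s.
9–11 s: v starts -34 cm/s; Δx = -34·2 + ½·-9·2² = -86 cm; v ends -52 cm/s.
11–12 s: v starts -52 cm/s; Δx = -52·1 + ½·3·1² = -50.5 cm; v ends -49 cm/s.
x(12) = 10 + Σ Δx = -442 cm.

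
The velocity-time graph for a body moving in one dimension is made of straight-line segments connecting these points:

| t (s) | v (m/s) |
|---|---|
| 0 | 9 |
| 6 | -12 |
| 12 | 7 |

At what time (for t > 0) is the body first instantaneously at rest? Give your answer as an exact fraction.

v changes sign on 0–6 s (from 9 to -12); the graph is linear there, so v = 0 at t = 0 + (-9)·(6 − 0)/(-12 − 9) = 18/7 s.

t = 18/7 s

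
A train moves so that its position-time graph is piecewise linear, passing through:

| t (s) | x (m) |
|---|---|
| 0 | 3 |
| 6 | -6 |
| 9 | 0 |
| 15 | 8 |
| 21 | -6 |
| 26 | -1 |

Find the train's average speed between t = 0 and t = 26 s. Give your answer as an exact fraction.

Average speed = (total path length)/(elapsed time); on a piecewise-linear x-t graph the path length is Σ|Δx|.
0–6 s: |Δx| = |-6 − 3| = 9 m
6–9 s: |Δx| = |0 − -6| = 6 m
9–15 s: |Δx| = |8 − 0| = 8 m
15–21 s: |Δx| = |-6 − 8| = 14 m
21–26 s: |Δx| = |-1 − -6| = 5 m
Total path = 42 m; average speed = 42/26 = 21/13 m/s.

21/13 m/s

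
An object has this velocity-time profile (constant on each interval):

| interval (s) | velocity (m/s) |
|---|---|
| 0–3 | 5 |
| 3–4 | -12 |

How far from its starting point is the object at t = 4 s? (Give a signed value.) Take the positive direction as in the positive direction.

3 m

Displacement is the signed area under the v-t curve.
0–3 s: 5 × 3 = 15 m
3–4 s: -12 × 1 = -12 m
Net displacement = 3 m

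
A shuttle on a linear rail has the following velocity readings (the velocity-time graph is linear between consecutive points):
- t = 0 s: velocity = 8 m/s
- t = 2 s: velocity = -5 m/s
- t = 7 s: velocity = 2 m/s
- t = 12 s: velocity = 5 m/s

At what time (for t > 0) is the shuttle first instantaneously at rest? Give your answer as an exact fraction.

v changes sign on 0–2 s (from 8 to -5); the graph is linear there, so v = 0 at t = 0 + (-8)·(2 − 0)/(-5 − 8) = 16/13 s.

t = 16/13 s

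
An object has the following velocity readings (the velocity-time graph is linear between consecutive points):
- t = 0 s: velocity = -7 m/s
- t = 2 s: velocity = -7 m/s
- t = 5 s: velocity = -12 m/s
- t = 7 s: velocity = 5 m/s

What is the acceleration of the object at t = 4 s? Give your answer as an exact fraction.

Acceleration is the slope of the v-t graph on 2–5 s: (-12 − -7)/(5 − 2) = -5/3 m/s².

-5/3 m/s²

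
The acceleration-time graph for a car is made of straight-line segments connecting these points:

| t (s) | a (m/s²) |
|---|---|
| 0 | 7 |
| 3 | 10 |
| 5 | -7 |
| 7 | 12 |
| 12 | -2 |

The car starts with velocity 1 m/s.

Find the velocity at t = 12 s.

Δv equals the area under the a-t graph; then v = v₀ + Δv.
0–3 s: ½(7 + 10)(3) = 25.5 m/s
3–5 s: ½(10 + -7)(2) = 3 m/s
5–7 s: ½(-7 + 12)(2) = 5 m/s
7–12 s: ½(12 + -2)(5) = 25 m/s
Δv = 58.5 m/s, so v(12) = 1 + (58.5) = 59.5 m/s.

59.5 m/s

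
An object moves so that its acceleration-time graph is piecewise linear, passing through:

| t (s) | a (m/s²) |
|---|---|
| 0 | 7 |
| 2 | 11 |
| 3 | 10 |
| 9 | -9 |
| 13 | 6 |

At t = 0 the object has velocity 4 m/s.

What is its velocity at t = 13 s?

29.5 m/s

Δv equals the area under the a-t graph; then v = v₀ + Δv.
0–2 s: ½(7 + 11)(2) = 18 m/s
2–3 s: ½(11 + 10)(1) = 10.5 m/s
3–9 s: ½(10 + -9)(6) = 3 m/s
9–13 s: ½(-9 + 6)(4) = -6 m/s
Δv = 25.5 m/s, so v(13) = 4 + (25.5) = 29.5 m/s.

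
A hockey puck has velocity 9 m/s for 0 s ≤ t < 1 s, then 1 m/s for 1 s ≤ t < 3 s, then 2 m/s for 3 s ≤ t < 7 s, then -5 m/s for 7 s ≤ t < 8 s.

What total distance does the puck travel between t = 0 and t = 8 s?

Total distance travelled is ∫|v| dt — sum the magnitudes of each area piece.
0–1 s: |9| × 1 = 9 m
1–3 s: |1| × 2 = 2 m
3–7 s: |2| × 4 = 8 m
7–8 s: |-5| × 1 = 5 m
Total distance = 24 m

24 m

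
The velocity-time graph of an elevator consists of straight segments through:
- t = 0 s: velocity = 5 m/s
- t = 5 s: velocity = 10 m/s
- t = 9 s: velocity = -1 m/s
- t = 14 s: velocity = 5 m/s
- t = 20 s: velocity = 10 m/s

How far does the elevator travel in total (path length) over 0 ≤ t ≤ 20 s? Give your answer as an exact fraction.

Total distance travelled is ∫|v| dt — sum the magnitudes of each area piece.
0–5 s: |½(5 + 10)(5)| = 37.5 m
5–9 s: v = 0 at t = 95/11 s; triangle areas 200/11 + 2/11 = 202/11 m
9–14 s: v = 0 at t = 59/6 s; triangle areas 5/12 + 125/12 = 65/6 m
14–20 s: |½(5 + 10)(6)| = 45 m
Total distance = 3686/33 m

3686/33 m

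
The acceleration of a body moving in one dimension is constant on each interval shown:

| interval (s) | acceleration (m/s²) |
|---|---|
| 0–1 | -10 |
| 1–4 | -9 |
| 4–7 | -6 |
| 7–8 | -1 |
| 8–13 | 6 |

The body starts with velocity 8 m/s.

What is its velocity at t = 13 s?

-18 m/s

Δv equals the area under the a-t graph; then v = v₀ + Δv.
0–1 s: -10 × 1 = -10 m/s
1–4 s: -9 × 3 = -27 m/s
4–7 s: -6 × 3 = -18 m/s
7–8 s: -1 × 1 = -1 m/s
8–13 s: 6 × 5 = 30 m/s
Δv = -26 m/s, so v(13) = 8 + (-26) = -18 m/s.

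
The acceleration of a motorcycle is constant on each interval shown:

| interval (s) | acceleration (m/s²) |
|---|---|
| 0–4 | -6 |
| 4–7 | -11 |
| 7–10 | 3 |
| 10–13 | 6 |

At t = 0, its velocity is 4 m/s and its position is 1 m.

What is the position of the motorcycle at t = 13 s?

-391 m

On each constant-a segment, Δv = aΔt and Δx = v₀Δt + ½aΔt²; chain segment to segment.
0–4 s: v starts 4 m/s; Δx = 4·4 + ½·-6·4² = -32 m; v ends -20 m/s.
4–7 s: v starts -20 m/s; Δx = -20·3 + ½·-11·3² = -109.5 m; v ends -53 m/s.
7–10 s: v starts -53 m/s; Δx = -53·3 + ½·3·3² = -145.5 m; v ends -44 m/s.
10–13 s: v starts -44 m/s; Δx = -44·3 + ½·6·3² = -105 m; v ends -26 m/s.
x(13) = 1 + Σ Δx = -391 m.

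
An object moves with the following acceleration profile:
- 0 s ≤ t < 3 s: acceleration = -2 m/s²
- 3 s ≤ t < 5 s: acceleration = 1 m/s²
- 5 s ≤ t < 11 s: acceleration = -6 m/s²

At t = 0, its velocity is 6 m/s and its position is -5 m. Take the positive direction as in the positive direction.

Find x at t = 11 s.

On each constant-a segment, Δv = aΔt and Δx = v₀Δt + ½aΔt²; chain segment to segment.
0–3 s: v starts 6 m/s; Δx = 6·3 + ½·-2·3² = 9 m; v ends 0 m/s.
3–5 s: v starts 0 m/s; Δx = 0·2 + ½·1·2² = 2 m; v ends 2 m/s.
5–11 s: v starts 2 m/s; Δx = 2·6 + ½·-6·6² = -96 m; v ends -34 m/s.
x(11) = -5 + Σ Δx = -90 m.

-90 m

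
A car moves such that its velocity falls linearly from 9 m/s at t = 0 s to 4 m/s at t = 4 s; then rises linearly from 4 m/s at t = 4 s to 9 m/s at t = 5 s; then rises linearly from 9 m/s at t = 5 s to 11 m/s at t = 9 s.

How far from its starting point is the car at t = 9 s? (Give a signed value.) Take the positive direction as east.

Displacement is the signed area under the v-t curve.
0–4 s: ½(9 + 4)(4) = 26 m
4–5 s: ½(4 + 9)(1) = 6.5 m
5–9 s: ½(9 + 11)(4) = 40 m
Net displacement = 72.5 m

72.5 m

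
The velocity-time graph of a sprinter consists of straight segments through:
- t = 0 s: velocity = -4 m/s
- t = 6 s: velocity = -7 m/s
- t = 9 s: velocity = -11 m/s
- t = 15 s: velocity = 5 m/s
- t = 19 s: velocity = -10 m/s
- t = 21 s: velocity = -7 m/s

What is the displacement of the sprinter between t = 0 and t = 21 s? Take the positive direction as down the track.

Displacement is the signed area under the v-t curve.
0–6 s: ½(-4 + -7)(6) = -33 m
6–9 s: ½(-7 + -11)(3) = -27 m
9–15 s: ½(-11 + 5)(6) = -18 m
15–19 s: ½(5 + -10)(4) = -10 m
19–21 s: ½(-10 + -7)(2) = -17 m
Net displacement = -105 m

-105 m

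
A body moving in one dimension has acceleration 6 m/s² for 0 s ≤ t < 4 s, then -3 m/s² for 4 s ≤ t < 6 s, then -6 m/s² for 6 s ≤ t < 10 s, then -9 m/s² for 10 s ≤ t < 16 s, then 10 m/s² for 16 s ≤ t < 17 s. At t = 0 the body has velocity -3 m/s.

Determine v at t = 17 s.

-53 m/s

Δv equals the area under the a-t graph; then v = v₀ + Δv.
0–4 s: 6 × 4 = 24 m/s
4–6 s: -3 × 2 = -6 m/s
6–10 s: -6 × 4 = -24 m/s
10–16 s: -9 × 6 = -54 m/s
16–17 s: 10 × 1 = 10 m/s
Δv = -50 m/s, so v(17) = -3 + (-50) = -53 m/s.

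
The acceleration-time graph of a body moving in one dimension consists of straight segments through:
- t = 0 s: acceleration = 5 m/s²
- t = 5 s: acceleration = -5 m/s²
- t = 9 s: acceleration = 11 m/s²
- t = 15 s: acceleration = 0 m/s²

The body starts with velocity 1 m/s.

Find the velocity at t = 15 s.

Δv equals the area under the a-t graph; then v = v₀ + Δv.
0–5 s: ½(5 + -5)(5) = 0 m/s
5–9 s: ½(-5 + 11)(4) = 12 m/s
9–15 s: ½(11 + 0)(6) = 33 m/s
Δv = 45 m/s, so v(15) = 1 + (45) = 46 m/s.

46 m/s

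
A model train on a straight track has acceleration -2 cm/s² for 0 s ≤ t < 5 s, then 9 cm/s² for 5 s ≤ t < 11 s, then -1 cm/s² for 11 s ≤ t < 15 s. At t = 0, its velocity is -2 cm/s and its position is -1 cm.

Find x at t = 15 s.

214 cm

On each constant-a segment, Δv = aΔt and Δx = v₀Δt + ½aΔt²; chain segment to segment.
0–5 s: v starts -2 cm/s; Δx = -2·5 + ½·-2·5² = -35 cm; v ends -12 cm/s.
5–11 s: v starts -12 cm/s; Δx = -12·6 + ½·9·6² = 90 cm; v ends 42 cm/s.
11–15 s: v starts 42 cm/s; Δx = 42·4 + ½·-1·4² = 160 cm; v ends 38 cm/s.
x(15) = -1 + Σ Δx = 214 cm.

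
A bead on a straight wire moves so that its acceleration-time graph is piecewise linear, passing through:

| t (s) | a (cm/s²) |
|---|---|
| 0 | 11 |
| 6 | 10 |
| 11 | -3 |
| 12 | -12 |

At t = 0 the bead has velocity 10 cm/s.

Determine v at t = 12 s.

83 cm/s

Δv equals the area under the a-t graph; then v = v₀ + Δv.
0–6 s: ½(11 + 10)(6) = 63 cm/s
6–11 s: ½(10 + -3)(5) = 17.5 cm/s
11–12 s: ½(-3 + -12)(1) = -7.5 cm/s
Δv = 73 cm/s, so v(12) = 10 + (73) = 83 cm/s.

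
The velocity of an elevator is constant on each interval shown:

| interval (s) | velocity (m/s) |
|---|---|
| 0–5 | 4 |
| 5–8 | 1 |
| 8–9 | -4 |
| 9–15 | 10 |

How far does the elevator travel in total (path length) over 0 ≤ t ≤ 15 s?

Distance (not displacement) is the total path length: add the absolute areas under v-t.
0–5 s: |4| × 5 = 20 m
5–8 s: |1| × 3 = 3 m
8–9 s: |-4| × 1 = 4 m
9–15 s: |10| × 6 = 60 m
Total distance = 87 m

87 m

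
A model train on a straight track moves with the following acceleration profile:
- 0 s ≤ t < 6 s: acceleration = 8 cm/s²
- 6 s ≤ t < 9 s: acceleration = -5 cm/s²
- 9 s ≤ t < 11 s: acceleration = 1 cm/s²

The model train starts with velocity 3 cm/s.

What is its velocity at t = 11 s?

Δv equals the area under the a-t graph; then v = v₀ + Δv.
0–6 s: 8 × 6 = 48 cm/s
6–9 s: -5 × 3 = -15 cm/s
9–11 s: 1 × 2 = 2 cm/s
Δv = 35 cm/s, so v(11) = 3 + (35) = 38 cm/s.

38 cm/s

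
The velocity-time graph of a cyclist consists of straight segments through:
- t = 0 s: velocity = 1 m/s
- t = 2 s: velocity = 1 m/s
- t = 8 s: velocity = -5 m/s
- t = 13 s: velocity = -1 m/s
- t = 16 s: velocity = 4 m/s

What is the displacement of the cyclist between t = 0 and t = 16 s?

Net displacement equals the area under the velocity-time graph (areas below the axis count negative).
0–2 s: 1 × 2 = 2 m
2–8 s: ½(1 + -5)(6) = -12 m
8–13 s: ½(-5 + -1)(5) = -15 m
13–16 s: ½(-1 + 4)(3) = 4.5 m
Net displacement = -20.5 m

-20.5 m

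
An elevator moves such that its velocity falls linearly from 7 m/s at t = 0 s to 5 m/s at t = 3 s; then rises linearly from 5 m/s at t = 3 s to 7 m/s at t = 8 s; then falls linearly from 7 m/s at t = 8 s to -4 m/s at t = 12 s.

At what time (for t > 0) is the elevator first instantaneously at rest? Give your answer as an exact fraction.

t = 116/11 s

v changes sign on 8–12 s (from 7 to -4); the graph is linear there, so v = 0 at t = 8 + (-7)·(12 − 8)/(-4 − 7) = 116/11 s.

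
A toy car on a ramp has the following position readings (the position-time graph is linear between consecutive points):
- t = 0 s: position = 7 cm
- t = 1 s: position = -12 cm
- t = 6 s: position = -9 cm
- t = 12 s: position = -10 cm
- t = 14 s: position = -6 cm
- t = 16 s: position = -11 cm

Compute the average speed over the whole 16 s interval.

2 cm/s

Average speed = (total path length)/(elapsed time); on a piecewise-linear x-t graph the path length is Σ|Δx|.
0–1 s: |Δx| = |-12 − 7| = 19 cm
1–6 s: |Δx| = |-9 − -12| = 3 cm
6–12 s: |Δx| = |-10 − -9| = 1 cm
12–14 s: |Δx| = |-6 − -10| = 4 cm
14–16 s: |Δx| = |-11 − -6| = 5 cm
Total path = 32 cm; average speed = 32/16 = 2 cm/s.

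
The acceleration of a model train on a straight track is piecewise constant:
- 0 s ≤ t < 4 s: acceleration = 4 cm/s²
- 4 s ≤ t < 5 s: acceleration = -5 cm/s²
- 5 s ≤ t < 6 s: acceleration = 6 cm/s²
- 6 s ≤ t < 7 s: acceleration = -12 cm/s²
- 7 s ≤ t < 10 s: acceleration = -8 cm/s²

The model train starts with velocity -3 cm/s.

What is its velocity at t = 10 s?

-22 cm/s

Δv equals the area under the a-t graph; then v = v₀ + Δv.
0–4 s: 4 × 4 = 16 cm/s
4–5 s: -5 × 1 = -5 cm/s
5–6 s: 6 × 1 = 6 cm/s
6–7 s: -12 × 1 = -12 cm/s
7–10 s: -8 × 3 = -24 cm/s
Δv = -19 cm/s, so v(10) = -3 + (-19) = -22 cm/s.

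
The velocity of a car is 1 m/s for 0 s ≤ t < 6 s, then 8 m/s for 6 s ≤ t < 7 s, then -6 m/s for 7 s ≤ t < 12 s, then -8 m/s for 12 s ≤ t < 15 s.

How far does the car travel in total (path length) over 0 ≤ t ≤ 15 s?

Total distance travelled is ∫|v| dt — sum the magnitudes of each area piece.
0–6 s: |1| × 6 = 6 m
6–7 s: |8| × 1 = 8 m
7–12 s: |-6| × 5 = 30 m
12–15 s: |-8| × 3 = 24 m
Total distance = 68 m

68 m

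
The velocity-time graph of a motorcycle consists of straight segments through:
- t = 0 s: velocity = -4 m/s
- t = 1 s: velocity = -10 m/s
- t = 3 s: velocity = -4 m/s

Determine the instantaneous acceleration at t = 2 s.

3 m/s²

Acceleration is the slope of the v-t graph on 1–3 s: (-4 − -10)/(3 − 1) = 3 m/s².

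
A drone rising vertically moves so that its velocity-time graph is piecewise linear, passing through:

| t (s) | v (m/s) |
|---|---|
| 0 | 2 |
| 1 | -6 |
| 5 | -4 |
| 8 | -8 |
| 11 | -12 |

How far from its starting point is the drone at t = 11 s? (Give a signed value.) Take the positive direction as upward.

-70 m

Displacement is the signed area under the v-t curve.
0–1 s: ½(2 + -6)(1) = -2 m
1–5 s: ½(-6 + -4)(4) = -20 m
5–8 s: ½(-4 + -8)(3) = -18 m
8–11 s: ½(-8 + -12)(3) = -30 m
Net displacement = -70 m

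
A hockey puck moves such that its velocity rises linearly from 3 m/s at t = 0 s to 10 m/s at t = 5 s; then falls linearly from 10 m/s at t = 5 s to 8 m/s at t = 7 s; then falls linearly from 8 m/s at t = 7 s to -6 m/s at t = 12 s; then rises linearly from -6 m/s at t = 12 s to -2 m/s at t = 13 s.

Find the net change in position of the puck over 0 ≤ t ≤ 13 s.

Net displacement equals the area under the velocity-time graph (areas below the axis count negative).
0–5 s: ½(3 + 10)(5) = 32.5 m
5–7 s: ½(10 + 8)(2) = 18 m
7–12 s: ½(8 + -6)(5) = 5 m
12–13 s: ½(-6 + -2)(1) = -4 m
Net displacement = 51.5 m

51.5 m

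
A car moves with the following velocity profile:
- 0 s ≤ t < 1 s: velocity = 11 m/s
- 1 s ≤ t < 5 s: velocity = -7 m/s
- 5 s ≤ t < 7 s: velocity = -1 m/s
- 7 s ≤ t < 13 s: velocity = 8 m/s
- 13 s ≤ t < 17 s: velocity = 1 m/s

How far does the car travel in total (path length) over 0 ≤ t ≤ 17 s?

Total distance travelled is ∫|v| dt — sum the magnitudes of each area piece.
0–1 s: |11| × 1 = 11 m
1–5 s: |-7| × 4 = 28 m
5–7 s: |-1| × 2 = 2 m
7–13 s: |8| × 6 = 48 m
13–17 s: |1| × 4 = 4 m
Total distance = 93 m

93 m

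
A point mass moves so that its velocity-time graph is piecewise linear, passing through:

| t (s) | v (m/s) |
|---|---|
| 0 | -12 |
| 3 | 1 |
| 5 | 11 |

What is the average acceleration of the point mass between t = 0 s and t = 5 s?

4.6 m/s²

Average acceleration = Δv/Δt = (11 − -12)/(5 − 0) = 4.6 m/s².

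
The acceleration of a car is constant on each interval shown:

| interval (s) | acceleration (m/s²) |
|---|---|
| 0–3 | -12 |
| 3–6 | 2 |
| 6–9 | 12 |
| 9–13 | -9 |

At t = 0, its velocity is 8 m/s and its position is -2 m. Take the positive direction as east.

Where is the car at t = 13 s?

On each constant-a segment, Δv = aΔt and Δx = v₀Δt + ½aΔt²; chain segment to segment.
0–3 s: v starts 8 m/s; Δx = 8·3 + ½·-12·3² = -30 m; v ends -28 m/s.
3–6 s: v starts -28 m/s; Δx = -28·3 + ½·2·3² = -75 m; v ends -22 m/s.
6–9 s: v starts -22 m/s; Δx = -22·3 + ½·12·3² = -12 m; v ends 14 m/s.
9–13 s: v starts 14 m/s; Δx = 14·4 + ½·-9·4² = -16 m; v ends -22 m/s.
x(13) = -2 + Σ Δx = -135 m.

-135 m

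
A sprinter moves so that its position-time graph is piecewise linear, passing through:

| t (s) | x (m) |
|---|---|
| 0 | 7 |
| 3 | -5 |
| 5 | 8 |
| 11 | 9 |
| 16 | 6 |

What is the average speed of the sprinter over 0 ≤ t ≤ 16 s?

1.8125 m/s

Average speed = (total path length)/(elapsed time); on a piecewise-linear x-t graph the path length is Σ|Δx|.
0–3 s: |Δx| = |-5 − 7| = 12 m
3–5 s: |Δx| = |8 − -5| = 13 m
5–11 s: |Δx| = |9 − 8| = 1 m
11–16 s: |Δx| = |6 − 9| = 3 m
Total path = 29 m; average speed = 29/16 = 1.8125 m/s.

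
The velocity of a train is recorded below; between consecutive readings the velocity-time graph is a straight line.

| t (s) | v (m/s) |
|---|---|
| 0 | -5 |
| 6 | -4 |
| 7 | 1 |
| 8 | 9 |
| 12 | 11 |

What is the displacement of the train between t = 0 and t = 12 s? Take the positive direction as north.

Net displacement equals the area under the velocity-time graph (areas below the axis count negative).
0–6 s: ½(-5 + -4)(6) = -27 m
6–7 s: ½(-4 + 1)(1) = -1.5 m
7–8 s: ½(1 + 9)(1) = 5 m
8–12 s: ½(9 + 11)(4) = 40 m
Net displacement = 16.5 m

16.5 m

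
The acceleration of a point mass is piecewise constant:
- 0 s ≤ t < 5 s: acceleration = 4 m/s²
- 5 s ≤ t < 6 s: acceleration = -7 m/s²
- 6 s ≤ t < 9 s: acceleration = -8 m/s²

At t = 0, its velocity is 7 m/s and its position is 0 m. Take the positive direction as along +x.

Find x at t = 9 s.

On each constant-a segment, Δv = aΔt and Δx = v₀Δt + ½aΔt²; chain segment to segment.
0–5 s: v starts 7 m/s; Δx = 7·5 + ½·4·5² = 85 m; v ends 27 m/s.
5–6 s: v starts 27 m/s; Δx = 27·1 + ½·-7·1² = 23.5 m; v ends 20 m/s.
6–9 s: v starts 20 m/s; Δx = 20·3 + ½·-8·3² = 24 m; v ends -4 m/s.
x(9) = 0 + Σ Δx = 132.5 m.

132.5 m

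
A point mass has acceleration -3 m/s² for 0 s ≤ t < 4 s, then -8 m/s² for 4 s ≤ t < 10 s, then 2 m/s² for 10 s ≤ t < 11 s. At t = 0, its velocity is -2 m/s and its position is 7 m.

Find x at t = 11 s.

-314 m

On each constant-a segment, Δv = aΔt and Δx = v₀Δt + ½aΔt²; chain segment to segment.
0–4 s: v starts -2 m/s; Δx = -2·4 + ½·-3·4² = -32 m; v ends -14 m/s.
4–10 s: v starts -14 m/s; Δx = -14·6 + ½·-8·6² = -228 m; v ends -62 m/s.
10–11 s: v starts -62 m/s; Δx = -62·1 + ½·2·1² = -61 m; v ends -60 m/s.
x(11) = 7 + Σ Δx = -314 m.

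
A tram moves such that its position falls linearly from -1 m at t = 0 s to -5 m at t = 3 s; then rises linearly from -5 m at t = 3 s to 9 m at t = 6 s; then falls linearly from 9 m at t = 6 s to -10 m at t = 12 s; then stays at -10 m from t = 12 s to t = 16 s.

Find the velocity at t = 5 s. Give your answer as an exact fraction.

14/3 m/s

Velocity is the slope of the x-t graph on 3–6 s: (9 − -5)/(6 − 3) = 14/3 m/s.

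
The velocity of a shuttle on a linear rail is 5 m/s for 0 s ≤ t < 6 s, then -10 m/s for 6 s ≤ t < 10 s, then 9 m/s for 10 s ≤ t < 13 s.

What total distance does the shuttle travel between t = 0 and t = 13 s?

97 m

Total distance travelled is ∫|v| dt — sum the magnitudes of each area piece.
0–6 s: |5| × 6 = 30 m
6–10 s: |-10| × 4 = 40 m
10–13 s: |9| × 3 = 27 m
Total distance = 97 m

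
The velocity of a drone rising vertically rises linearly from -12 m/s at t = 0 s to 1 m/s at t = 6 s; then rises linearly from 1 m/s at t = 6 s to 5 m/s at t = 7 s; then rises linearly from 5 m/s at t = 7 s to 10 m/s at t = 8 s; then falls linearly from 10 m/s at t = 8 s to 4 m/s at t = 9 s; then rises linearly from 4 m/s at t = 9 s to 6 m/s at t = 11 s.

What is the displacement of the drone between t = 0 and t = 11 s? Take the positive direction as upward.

Net displacement equals the area under the velocity-time graph (areas below the axis count negative).
0–6 s: ½(-12 + 1)(6) = -33 m
6–7 s: ½(1 + 5)(1) = 3 m
7–8 s: ½(5 + 10)(1) = 7.5 m
8–9 s: ½(10 + 4)(1) = 7 m
9–11 s: ½(4 + 6)(2) = 10 m
Net displacement = -5.5 m

-5.5 m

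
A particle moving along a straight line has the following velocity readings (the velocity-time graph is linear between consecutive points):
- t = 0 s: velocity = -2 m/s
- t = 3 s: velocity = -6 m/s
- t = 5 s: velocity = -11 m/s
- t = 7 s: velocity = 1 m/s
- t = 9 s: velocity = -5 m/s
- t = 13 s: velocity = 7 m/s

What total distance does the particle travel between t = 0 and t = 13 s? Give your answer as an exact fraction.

335/6 m

Distance (not displacement) is the total path length: add the absolute areas under v-t.
0–3 s: |½(-2 + -6)(3)| = 12 m
3–5 s: |½(-6 + -11)(2)| = 17 m
5–7 s: v = 0 at t = 41/6 s; triangle areas 121/12 + 1/12 = 61/6 m
7–9 s: v = 0 at t = 22/3 s; triangle areas 1/6 + 25/6 = 13/3 m
9–13 s: v = 0 at t = 32/3 s; triangle areas 25/6 + 49/6 = 37/3 m
Total distance = 335/6 m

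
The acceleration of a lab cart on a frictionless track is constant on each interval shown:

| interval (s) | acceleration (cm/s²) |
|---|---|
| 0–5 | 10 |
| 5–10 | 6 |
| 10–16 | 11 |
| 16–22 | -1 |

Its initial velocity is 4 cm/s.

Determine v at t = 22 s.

144 cm/s

Δv equals the area under the a-t graph; then v = v₀ + Δv.
0–5 s: 10 × 5 = 50 cm/s
5–10 s: 6 × 5 = 30 cm/s
10–16 s: 11 × 6 = 66 cm/s
16–22 s: -1 × 6 = -6 cm/s
Δv = 140 cm/s, so v(22) = 4 + (140) = 144 cm/s.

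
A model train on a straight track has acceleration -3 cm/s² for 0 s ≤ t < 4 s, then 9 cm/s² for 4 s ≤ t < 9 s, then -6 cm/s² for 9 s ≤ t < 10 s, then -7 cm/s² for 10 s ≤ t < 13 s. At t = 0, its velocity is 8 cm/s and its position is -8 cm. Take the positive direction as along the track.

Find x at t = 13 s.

On each constant-a segment, Δv = aΔt and Δx = v₀Δt + ½aΔt²; chain segment to segment.
0–4 s: v starts 8 cm/s; Δx = 8·4 + ½·-3·4² = 8 cm; v ends -4 cm/s.
4–9 s: v starts -4 cm/s; Δx = -4·5 + ½·9·5² = 92.5 cm; v ends 41 cm/s.
9–10 s: v starts 41 cm/s; Δx = 41·1 + ½·-6·1² = 38 cm; v ends 35 cm/s.
10–13 s: v starts 35 cm/s; Δx = 35·3 + ½·-7·3² = 73.5 cm; v ends 14 cm/s.
x(13) = -8 + Σ Δx = 204 cm.

204 cm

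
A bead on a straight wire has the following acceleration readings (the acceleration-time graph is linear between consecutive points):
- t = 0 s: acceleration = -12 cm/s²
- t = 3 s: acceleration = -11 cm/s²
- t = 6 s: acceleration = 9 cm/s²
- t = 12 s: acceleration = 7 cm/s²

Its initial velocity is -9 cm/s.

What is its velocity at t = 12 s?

Δv equals the area under the a-t graph; then v = v₀ + Δv.
0–3 s: ½(-12 + -11)(3) = -34.5 cm/s
3–6 s: ½(-11 + 9)(3) = -3 cm/s
6–12 s: ½(9 + 7)(6) = 48 cm/s
Δv = 10.5 cm/s, so v(12) = -9 + (10.5) = 1.5 cm/s.

1.5 cm/s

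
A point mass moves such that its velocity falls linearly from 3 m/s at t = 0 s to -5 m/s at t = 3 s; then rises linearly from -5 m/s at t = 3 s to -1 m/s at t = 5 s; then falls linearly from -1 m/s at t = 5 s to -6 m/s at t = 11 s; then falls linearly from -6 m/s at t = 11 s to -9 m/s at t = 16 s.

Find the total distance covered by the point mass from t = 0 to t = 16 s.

70.875 m

Total distance travelled is ∫|v| dt — sum the magnitudes of each area piece.
0–3 s: v = 0 at t = 1.125 s; triangle areas 1.6875 + 4.6875 = 6.375 m
3–5 s: |½(-5 + -1)(2)| = 6 m
5–11 s: |½(-1 + -6)(6)| = 21 m
11–16 s: |½(-6 + -9)(5)| = 37.5 m
Total distance = 70.875 m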